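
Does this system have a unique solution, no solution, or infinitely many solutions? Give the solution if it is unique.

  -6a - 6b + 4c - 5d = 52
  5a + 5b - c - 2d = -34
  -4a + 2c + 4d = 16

Row-reduce:
R1 ← R1 / (-6).
R2 ← R2 − 5·R1.
R3 ← R3 + 4·R1.
Swap R2 and R3.
R2 ← R2 / (4).
R1 ← R1 − 1·R2.
R3 ← R3 / (7/3).
R1 ← R1 + 1/2·R3.
R2 ← R2 + 1/6·R3.
Rank is 3 with 4 unknowns, leaving d free.

infinitely many solutions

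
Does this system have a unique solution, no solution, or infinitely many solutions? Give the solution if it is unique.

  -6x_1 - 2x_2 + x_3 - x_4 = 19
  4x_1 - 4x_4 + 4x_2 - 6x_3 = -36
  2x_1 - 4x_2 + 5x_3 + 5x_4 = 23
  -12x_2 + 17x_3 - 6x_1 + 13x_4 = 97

no solution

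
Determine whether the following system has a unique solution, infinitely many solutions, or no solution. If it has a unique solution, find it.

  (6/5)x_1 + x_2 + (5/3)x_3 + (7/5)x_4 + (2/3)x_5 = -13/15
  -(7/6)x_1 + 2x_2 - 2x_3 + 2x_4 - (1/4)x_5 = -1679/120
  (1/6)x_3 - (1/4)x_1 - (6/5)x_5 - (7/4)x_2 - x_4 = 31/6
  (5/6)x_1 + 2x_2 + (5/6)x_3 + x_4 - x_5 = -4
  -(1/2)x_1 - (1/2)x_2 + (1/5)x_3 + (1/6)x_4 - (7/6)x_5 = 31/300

x_1 = 0, x_2 = -4/3, x_3 = 13/5, x_4 = -3, x_5 = 1/2

Row-reduce the augmented matrix:
R1 ← R1 / (6/5).
R2 ← R2 + 7/6·R1.
R3 ← R3 + 1/4·R1.
R4 ← R4 − 5/6·R1.
R5 ← R5 + 1/2·R1.
R2 ← R2 / (107/36).
R1 ← R1 − 5/6·R2.
R3 ← R3 + 37/24·R2.
R4 ← R4 − 47/36·R2.
R5 ← R5 + 1/12·R2.
R3 ← R3 / (407/1284).
R1 ← R1 − 160/107·R3.
R2 ← R2 + 41/321·R3.
R4 ← R4 + 101/642·R3.
R5 ← R5 − 2837/3210·R3.
R4 ← R4 / (-761/814).
R1 ← R1 + 1896/407·R4.
R2 ← R2 − 630/407·R4.
R3 ← R3 − 1329/407·R4.
R5 ← R5 + 24929/12210·R4.
R5 ← R5 / (411503/68490).
R1 ← R1 − 112249/7610·R5.
R2 ← R2 + 82747/22830·R5.
R3 ← R3 + 15065/1522·R5.
R4 ← R4 − 25177/11415·R5.
Reading off the reduced rows gives x_1 = 0, x_2 = -4/3, x_3 = 13/5, x_4 = -3, x_5 = 1/2.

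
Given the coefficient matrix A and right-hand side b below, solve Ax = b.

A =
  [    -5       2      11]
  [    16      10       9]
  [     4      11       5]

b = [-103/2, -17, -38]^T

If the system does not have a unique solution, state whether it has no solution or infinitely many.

Row-reduce the augmented matrix:
R1 ← R1 / (-5).
R2 ← R2 − 16·R1.
R3 ← R3 − 4·R1.
R2 ← R2 / (82/5).
R1 ← R1 + 2/5·R2.
R3 ← R3 − 63/5·R2.
R3 ← R3 / (-1653/82).
R1 ← R1 + 46/41·R3.
R2 ← R2 − 221/82·R3.
Reading off the reduced rows gives x_1 = 5/2, x_2 = -3, x_3 = -3.

x_1 = 5/2, x_2 = -3, x_3 = -3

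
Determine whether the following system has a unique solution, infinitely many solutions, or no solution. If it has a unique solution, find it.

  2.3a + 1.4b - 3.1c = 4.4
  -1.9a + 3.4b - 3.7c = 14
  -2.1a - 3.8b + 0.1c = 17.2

Row-reduce the augmented matrix:
R1 ← R1 / (23/10).
R2 ← R2 + 19/10·R1.
R3 ← R3 + 21/10·R1.
R2 ← R2 / (524/115).
R1 ← R1 − 14/23·R2.
R3 ← R3 + 58/23·R2.
R3 ← R3 / (-4058/655).
R1 ← R1 + 67/131·R3.
R2 ← R2 + 180/131·R3.
Reading off the reduced rows gives a = -3, b = -3, c = -5.

a = -3, b = -3, c = -5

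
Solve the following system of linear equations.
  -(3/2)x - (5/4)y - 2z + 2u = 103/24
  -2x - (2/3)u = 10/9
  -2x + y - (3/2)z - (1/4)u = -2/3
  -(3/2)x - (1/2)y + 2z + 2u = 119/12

x = -4/3, y = -1/2, z = 3/2, u = 7/3

Row-reduce the augmented matrix:
R1 ← R1 / (-3/2).
R2 ← R2 + 2·R1.
R3 ← R3 + 2·R1.
R4 ← R4 + 3/2·R1.
R2 ← R2 / (5/3).
R1 ← R1 − 5/6·R2.
R3 ← R3 − 8/3·R2.
R4 ← R4 − 3/4·R2.
R3 ← R3 / (-31/10).
R2 ← R2 − 8/5·R3.
R4 ← R4 − 14/5·R3.
R4 ← R4 / (685/186).
R1 ← R1 − 1/3·R4.
R2 ← R2 + 70/93·R4.
R3 ← R3 + 145/186·R4.
Reading off the reduced rows gives x = -4/3, y = -1/2, z = 3/2, u = 7/3.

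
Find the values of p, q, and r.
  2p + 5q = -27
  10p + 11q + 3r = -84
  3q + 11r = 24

p = -6, q = -3, r = 3

Row-reduce the augmented matrix:
R1 ← R1 / (2).
R2 ← R2 − 10·R1.
R2 ← R2 / (-14).
R1 ← R1 − 5/2·R2.
R3 ← R3 − 3·R2.
R3 ← R3 / (163/14).
R1 ← R1 − 15/28·R3.
R2 ← R2 + 3/14·R3.
Reading off the reduced rows gives p = -6, q = -3, r = 3.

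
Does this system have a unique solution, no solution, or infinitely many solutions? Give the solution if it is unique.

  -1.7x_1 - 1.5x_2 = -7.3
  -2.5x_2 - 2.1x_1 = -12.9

Row-reduce the augmented matrix:
R1 ← R1 / (-17/10).
R2 ← R2 + 21/10·R1.
R2 ← R2 / (-11/17).
R1 ← R1 − 15/17·R2.
Reading off the reduced rows gives x_1 = -1, x_2 = 6.

x_1 = -1, x_2 = 6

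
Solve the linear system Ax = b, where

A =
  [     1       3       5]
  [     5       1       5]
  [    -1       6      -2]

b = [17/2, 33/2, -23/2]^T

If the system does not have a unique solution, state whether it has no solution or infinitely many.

x_1 = 3/2, x_2 = -1, x_3 = 2

Row-reduce the augmented matrix:
R2 ← R2 − 5·R1.
R3 ← R3 + 1·R1.
R2 ← R2 / (-14).
R1 ← R1 − 3·R2.
R3 ← R3 − 9·R2.
R3 ← R3 / (-69/7).
R1 ← R1 − 5/7·R3.
R2 ← R2 − 10/7·R3.
Reading off the reduced rows gives x_1 = 3/2, x_2 = -1, x_3 = 2.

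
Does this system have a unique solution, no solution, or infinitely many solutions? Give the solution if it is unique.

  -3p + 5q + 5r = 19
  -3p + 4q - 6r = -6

Row-reduce:
R1 ← R1 / (-3).
R2 ← R2 + 3·R1.
R2 ← R2 / (-1).
R1 ← R1 + 5/3·R2.
Rank is 2 with 3 unknowns, leaving r free.

infinitely many solutions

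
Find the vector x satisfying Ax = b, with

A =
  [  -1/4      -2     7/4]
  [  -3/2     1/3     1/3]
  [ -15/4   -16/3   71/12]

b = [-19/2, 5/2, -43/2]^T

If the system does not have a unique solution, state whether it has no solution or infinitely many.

no solution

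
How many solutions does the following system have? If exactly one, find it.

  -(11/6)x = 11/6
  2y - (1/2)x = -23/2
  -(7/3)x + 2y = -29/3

x = -1, y = -6

Row-reduce the augmented matrix:
R1 ← R1 / (-11/6).
R2 ← R2 + 1/2·R1.
R3 ← R3 + 7/3·R1.
R2 ← R2 / (2).
R3 ← R3 − 2·R2.
R3 reduces to 0 = 0, so the extra equation is consistent.
Reading off the reduced rows gives x = -1, y = -6.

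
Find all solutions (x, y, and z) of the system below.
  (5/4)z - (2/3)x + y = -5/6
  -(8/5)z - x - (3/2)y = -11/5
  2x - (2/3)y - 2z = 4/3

x = 2, y = -2, z = 2

Row-reduce the augmented matrix:
R1 ← R1 / (-2/3).
R2 ← R2 + 1·R1.
R3 ← R3 − 2·R1.
R2 ← R2 / (-3).
R1 ← R1 + 3/2·R2.
R3 ← R3 − 7/3·R2.
R3 ← R3 / (-343/360).
R1 ← R1 + 11/80·R3.
R2 ← R2 − 139/120·R3.
Reading off the reduced rows gives x = 2, y = -2, z = 2.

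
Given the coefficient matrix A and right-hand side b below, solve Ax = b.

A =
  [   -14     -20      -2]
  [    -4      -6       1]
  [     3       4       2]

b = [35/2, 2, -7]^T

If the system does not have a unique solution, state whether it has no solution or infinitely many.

no solution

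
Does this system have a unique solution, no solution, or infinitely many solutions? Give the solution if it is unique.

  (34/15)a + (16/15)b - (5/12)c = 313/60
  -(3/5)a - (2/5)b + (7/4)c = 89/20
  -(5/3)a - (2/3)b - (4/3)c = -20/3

no solution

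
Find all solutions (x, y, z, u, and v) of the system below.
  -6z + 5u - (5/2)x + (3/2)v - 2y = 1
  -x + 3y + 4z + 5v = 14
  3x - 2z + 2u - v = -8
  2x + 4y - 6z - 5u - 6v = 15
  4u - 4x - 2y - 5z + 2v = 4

Row-reduce:
R1 ← R1 / (-5/2).
R2 ← R2 + 1·R1.
R3 ← R3 − 3·R1.
R4 ← R4 − 2·R1.
R5 ← R5 + 4·R1.
R2 ← R2 / (19/5).
R1 ← R1 − 4/5·R2.
R3 ← R3 + 12/5·R2.
R4 ← R4 − 12/5·R2.
R5 ← R5 − 6/5·R2.
R3 ← R3 / (-98/19).
R1 ← R1 − 20/19·R3.
R2 ← R2 − 32/19·R3.
R4 ← R4 + 282/19·R3.
R5 ← R5 − 49/19·R3.
R4 ← R4 / (-937/49).
R1 ← R1 + 10/49·R4.
R2 ← R2 − 82/49·R4.
R3 ← R3 + 64/49·R4.
Row 5 reduces to 0 = -1, a contradiction. The system is inconsistent.

no solution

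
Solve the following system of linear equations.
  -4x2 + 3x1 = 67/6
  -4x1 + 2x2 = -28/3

x1 = 3/2, x2 = -5/3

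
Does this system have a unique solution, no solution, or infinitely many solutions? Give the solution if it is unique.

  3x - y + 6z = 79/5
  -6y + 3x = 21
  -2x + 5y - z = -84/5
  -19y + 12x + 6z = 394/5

x = 3, y = -2, z = 4/5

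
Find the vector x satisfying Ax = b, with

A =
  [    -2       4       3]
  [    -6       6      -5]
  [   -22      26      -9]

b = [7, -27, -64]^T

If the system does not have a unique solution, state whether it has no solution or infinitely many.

Row-reduce:
R1 ← R1 / (-2).
R2 ← R2 + 6·R1.
R3 ← R3 + 22·R1.
R2 ← R2 / (-6).
R1 ← R1 + 2·R2.
R3 ← R3 + 18·R2.
Row 3 reduces to 0 = 3, a contradiction. The system is inconsistent.

no solution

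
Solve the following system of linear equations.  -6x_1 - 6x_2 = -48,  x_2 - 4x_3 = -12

infinitely many solutions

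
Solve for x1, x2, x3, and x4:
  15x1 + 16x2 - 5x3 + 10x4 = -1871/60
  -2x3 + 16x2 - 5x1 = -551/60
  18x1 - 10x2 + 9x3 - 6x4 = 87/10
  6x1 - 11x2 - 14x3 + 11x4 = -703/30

x1 = -3/4, x2 = -3/5, x3 = 5/3, x4 = -1/5

Row-reduce the augmented matrix:
R1 ← R1 / (15).
R2 ← R2 + 5·R1.
R3 ← R3 − 18·R1.
R4 ← R4 − 6·R1.
R2 ← R2 / (64/3).
R1 ← R1 − 16/15·R2.
R3 ← R3 + 146/5·R2.
R4 ← R4 + 87/5·R2.
R3 ← R3 / (1597/160).
R1 ← R1 + 3/20·R3.
R2 ← R2 + 11/64·R3.
R4 ← R4 + 4797/320·R3.
R4 ← R4 / (-16709/1597).
R1 ← R1 − 476/1597·R4.
R2 ← R2 + 120/1597·R4.
R3 ← R3 + 2150/1597·R4.
Reading off the reduced rows gives x1 = -3/4, x2 = -3/5, x3 = 5/3, x4 = -1/5.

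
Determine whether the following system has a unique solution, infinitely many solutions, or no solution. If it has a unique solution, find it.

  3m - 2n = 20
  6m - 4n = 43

no solution

Row-reduce:
R1 ← R1 / (3).
R2 ← R2 − 6·R1.
Row 2 reduces to 0 = 3, a contradiction. The system is inconsistent.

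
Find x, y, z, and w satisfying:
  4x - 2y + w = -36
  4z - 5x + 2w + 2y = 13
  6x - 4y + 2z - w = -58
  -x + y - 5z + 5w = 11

Row-reduce the augmented matrix:
R1 ← R1 / (4).
R2 ← R2 + 5·R1.
R3 ← R3 − 6·R1.
R4 ← R4 + 1·R1.
R2 ← R2 / (-1/2).
R1 ← R1 + 1/2·R2.
R3 ← R3 + 1·R2.
R4 ← R4 − 1/2·R2.
R3 ← R3 / (-6).
R1 ← R1 + 4·R3.
R2 ← R2 + 8·R3.
R4 ← R4 + 1·R3.
R4 ← R4 / (10).
R1 ← R1 − 3·R4.
R2 ← R2 − 11/2·R4.
R3 ← R3 − 3/2·R4.
Reading off the reduced rows gives x = -5, y = 6, z = -4, w = -4.

x = -5, y = 6, z = -4, w = -4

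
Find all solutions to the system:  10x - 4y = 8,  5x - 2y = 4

infinitely many solutions

Row-reduce:
R1 ← R1 / (10).
R2 ← R2 − 5·R1.
Rank is 1 with 2 unknowns, leaving y free.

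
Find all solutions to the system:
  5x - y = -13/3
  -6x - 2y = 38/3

x = -4/3, y = -7/3

From equation 1: y = 13/3 + 5·x.
Substitute into equation 2 and solve: x = -4/3.
Then y = -7/3.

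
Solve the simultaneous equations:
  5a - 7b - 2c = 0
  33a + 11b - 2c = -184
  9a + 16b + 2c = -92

infinitely many solutions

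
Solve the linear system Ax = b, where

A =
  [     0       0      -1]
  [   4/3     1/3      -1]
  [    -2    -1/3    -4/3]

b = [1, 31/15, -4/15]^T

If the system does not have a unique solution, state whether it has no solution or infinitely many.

x_1 = 4/5, x_2 = 0, x_3 = -1

Row-reduce the augmented matrix:
Swap R1 and R2.
R1 ← R1 / (4/3).
R3 ← R3 + 2·R1.
Swap R2 and R3.
R2 ← R2 / (1/6).
R1 ← R1 − 1/4·R2.
R3 ← R3 / (-1).
R1 ← R1 − 7/2·R3.
R2 ← R2 + 17·R3.
Reading off the reduced rows gives x_1 = 4/5, x_2 = 0, x_3 = -1.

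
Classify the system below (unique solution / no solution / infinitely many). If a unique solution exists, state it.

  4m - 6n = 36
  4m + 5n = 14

Row-reduce the augmented matrix:
R1 ← R1 / (4).
R2 ← R2 − 4·R1.
R2 ← R2 / (11).
R1 ← R1 + 3/2·R2.
Reading off the reduced rows gives m = 6, n = -2.

m = 6, n = -2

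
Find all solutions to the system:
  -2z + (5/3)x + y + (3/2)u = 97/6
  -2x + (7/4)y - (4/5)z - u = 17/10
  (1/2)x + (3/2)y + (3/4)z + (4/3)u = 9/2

Row-reduce:
R1 ← R1 / (5/3).
R2 ← R2 + 2·R1.
R3 ← R3 − 1/2·R1.
R2 ← R2 / (59/20).
R1 ← R1 − 3/5·R2.
R3 ← R3 − 6/5·R2.
R3 ← R3 / (3129/1180).
R1 ← R1 + 162/295·R3.
R2 ← R2 + 64/59·R3.
Rank is 3 with 4 unknowns, leaving u free.

infinitely many solutions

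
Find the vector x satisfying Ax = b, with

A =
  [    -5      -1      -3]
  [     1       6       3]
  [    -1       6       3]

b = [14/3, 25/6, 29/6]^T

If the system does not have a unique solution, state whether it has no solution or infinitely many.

x_1 = -1/3, x_2 = 3/2, x_3 = -3/2

Row-reduce the augmented matrix:
R1 ← R1 / (-5).
R2 ← R2 − 1·R1.
R3 ← R3 + 1·R1.
R2 ← R2 / (29/5).
R1 ← R1 − 1/5·R2.
R3 ← R3 − 31/5·R2.
R3 ← R3 / (30/29).
R1 ← R1 − 15/29·R3.
R2 ← R2 − 12/29·R3.
Reading off the reduced rows gives x_1 = -1/3, x_2 = 3/2, x_3 = -3/2.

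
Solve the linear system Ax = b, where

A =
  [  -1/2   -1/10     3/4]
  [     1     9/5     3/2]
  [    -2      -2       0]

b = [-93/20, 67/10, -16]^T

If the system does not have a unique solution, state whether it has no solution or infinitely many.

infinitely many solutions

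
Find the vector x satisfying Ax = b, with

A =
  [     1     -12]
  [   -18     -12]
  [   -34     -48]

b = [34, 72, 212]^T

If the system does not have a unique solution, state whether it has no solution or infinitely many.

x_1 = -2, x_2 = -3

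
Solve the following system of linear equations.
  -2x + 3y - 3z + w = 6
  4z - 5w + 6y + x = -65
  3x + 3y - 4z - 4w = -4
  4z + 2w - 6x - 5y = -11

x = 3, y = -3, z = -5, w = 6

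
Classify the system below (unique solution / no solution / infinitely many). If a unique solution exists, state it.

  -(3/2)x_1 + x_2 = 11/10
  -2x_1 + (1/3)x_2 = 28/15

From equation 1: x_2 = 11/10 + 3/2·x_1.
Substitute into equation 2 and solve: x_1 = -1.
Then x_2 = -2/5.

x_1 = -1, x_2 = -2/5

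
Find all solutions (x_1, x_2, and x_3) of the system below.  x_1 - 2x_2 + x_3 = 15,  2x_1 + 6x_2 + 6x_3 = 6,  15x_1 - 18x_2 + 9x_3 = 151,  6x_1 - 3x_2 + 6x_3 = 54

Row-reduce:
R2 ← R2 − 2·R1.
R3 ← R3 − 15·R1.
R4 ← R4 − 6·R1.
R2 ← R2 / (10).
R1 ← R1 + 2·R2.
R3 ← R3 − 12·R2.
R4 ← R4 − 9·R2.
R3 ← R3 / (-54/5).
R1 ← R1 − 9/5·R3.
R2 ← R2 − 2/5·R3.
R4 ← R4 + 18/5·R3.
Row 4 reduces to 0 = 2/3, a contradiction. The system is inconsistent.

no solution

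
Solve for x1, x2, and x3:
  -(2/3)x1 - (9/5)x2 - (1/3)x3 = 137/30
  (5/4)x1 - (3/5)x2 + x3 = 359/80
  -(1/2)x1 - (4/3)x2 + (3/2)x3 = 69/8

x1 = -1/4, x2 = -3, x3 = 3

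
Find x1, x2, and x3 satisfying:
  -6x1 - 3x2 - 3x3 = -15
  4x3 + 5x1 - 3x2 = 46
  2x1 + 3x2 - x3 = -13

x1 = 3, x2 = -5, x3 = 4

Row-reduce the augmented matrix:
R1 ← R1 / (-6).
R2 ← R2 − 5·R1.
R3 ← R3 − 2·R1.
R2 ← R2 / (-11/2).
R1 ← R1 − 1/2·R2.
R3 ← R3 − 2·R2.
R3 ← R3 / (-16/11).
R1 ← R1 − 7/11·R3.
R2 ← R2 + 3/11·R3.
Reading off the reduced rows gives x1 = 3, x2 = -5, x3 = 4.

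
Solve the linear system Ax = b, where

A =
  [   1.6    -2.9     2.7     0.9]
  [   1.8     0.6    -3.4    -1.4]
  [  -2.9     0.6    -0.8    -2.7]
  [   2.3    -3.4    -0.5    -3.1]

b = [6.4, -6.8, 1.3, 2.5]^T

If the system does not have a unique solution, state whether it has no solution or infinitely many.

x_1 = -2, x_2 = -3, x_3 = 0, x_4 = 1

Row-reduce the augmented matrix:
R1 ← R1 / (8/5).
R2 ← R2 − 9/5·R1.
R3 ← R3 + 29/10·R1.
R4 ← R4 − 23/10·R1.
R2 ← R2 / (309/80).
R1 ← R1 + 29/16·R2.
R3 ← R3 + 149/32·R2.
R4 ← R4 − 123/160·R2.
R3 ← R3 / (-11/3).
R1 ← R1 + 4/3·R3.
R2 ← R2 + 5/3·R3.
R4 ← R4 + 31/10·R3.
R4 ← R4 / (-62451/113300).
R1 ← R1 − 4966/5665·R4.
R2 ← R2 − 2681/2266·R4.
R3 ← R3 − 12289/11330·R4.
Reading off the reduced rows gives x_1 = -2, x_2 = -3, x_3 = 0, x_4 = 1.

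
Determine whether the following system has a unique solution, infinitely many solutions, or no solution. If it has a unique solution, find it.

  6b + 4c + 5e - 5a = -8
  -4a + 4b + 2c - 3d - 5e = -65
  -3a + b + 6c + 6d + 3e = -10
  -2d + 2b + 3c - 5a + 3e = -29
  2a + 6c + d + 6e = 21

a = 6, b = 2, c = -5, d = 3, e = 6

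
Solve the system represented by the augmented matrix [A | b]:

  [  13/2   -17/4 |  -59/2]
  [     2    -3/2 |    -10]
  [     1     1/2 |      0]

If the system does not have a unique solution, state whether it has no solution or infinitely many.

no solution

Row-reduce:
R1 ← R1 / (13/2).
R2 ← R2 − 2·R1.
R3 ← R3 − 1·R1.
R2 ← R2 / (-5/26).
R1 ← R1 + 17/26·R2.
R3 ← R3 − 15/13·R2.
Row 3 reduces to 0 = -1, a contradiction. The system is inconsistent.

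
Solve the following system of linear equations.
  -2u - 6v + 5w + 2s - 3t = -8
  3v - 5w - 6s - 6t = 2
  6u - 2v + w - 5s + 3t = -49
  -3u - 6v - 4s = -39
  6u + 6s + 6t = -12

u = -3, v = 6, w = 2, s = 3, t = -2

Row-reduce the augmented matrix:
R1 ← R1 / (-2).
R3 ← R3 − 6·R1.
R4 ← R4 + 3·R1.
R5 ← R5 − 6·R1.
R2 ← R2 / (3).
R1 ← R1 − 3·R2.
R3 ← R3 + 20·R2.
R4 ← R4 − 3·R2.
R5 ← R5 + 18·R2.
R3 ← R3 / (-52/3).
R1 ← R1 − 5/2·R3.
R2 ← R2 + 5/3·R3.
R4 ← R4 + 5/2·R3.
R5 ← R5 + 15·R3.
R4 ← R4 / (37/8).
R1 ← R1 + 5/8·R4.
R2 ← R2 − 7/4·R4.
R3 ← R3 − 9/4·R4.
R5 ← R5 − 39/4·R4.
R5 ← R5 / (-16986/481).
R1 ← R1 − 1530/481·R5.
R2 ← R2 + 1953/481·R5.
R3 ← R3 + 2733/481·R5.
R4 ← R4 − 1782/481·R5.
Reading off the reduced rows gives u = -3, v = 6, w = 2, s = 3, t = -2.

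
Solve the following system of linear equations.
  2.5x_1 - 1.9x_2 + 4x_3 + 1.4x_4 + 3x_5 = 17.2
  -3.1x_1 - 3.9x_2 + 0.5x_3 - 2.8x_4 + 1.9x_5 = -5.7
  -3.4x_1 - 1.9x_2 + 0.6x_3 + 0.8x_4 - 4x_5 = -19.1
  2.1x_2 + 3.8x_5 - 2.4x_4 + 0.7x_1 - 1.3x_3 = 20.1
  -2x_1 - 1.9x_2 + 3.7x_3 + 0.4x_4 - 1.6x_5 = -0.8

Row-reduce the augmented matrix:
R1 ← R1 / (5/2).
R2 ← R2 + 31/10·R1.
R3 ← R3 + 17/5·R1.
R4 ← R4 − 7/10·R1.
R5 ← R5 + 2·R1.
R2 ← R2 / (-782/125).
R1 ← R1 + 19/25·R2.
R3 ← R3 + 1121/250·R2.
R4 ← R4 − 329/125·R2.
R5 ← R5 + 171/50·R2.
R3 ← R3 / (33259/15640).
R1 ← R1 − 1465/1564·R3.
R2 ← R2 + 1365/1564·R3.
R4 ← R4 + 961/7820·R3.
R5 ← R5 − 61233/15640·R3.
R4 ← R4 / (-505422/166295).
R1 ← R1 + 27862/33259·R4.
R2 ← R2 − 52976/33259·R4.
R3 ← R3 − 54218/33259·R4.
R5 ← R5 + 711863/166295·R4.
R5 ← R5 / (-3674839/1684740).
R1 ← R1 − 143483/168474·R5.
R2 ← R2 − 298/1959·R5.
R3 ← R3 − 147725/168474·R5.
R4 ← R4 + 564989/336948·R5.
Reading off the reduced rows gives x_1 = -3, x_2 = 5, x_3 = 3, x_4 = 3, x_5 = 6.

x_1 = -3, x_2 = 5, x_3 = 3, x_4 = 3, x_5 = 6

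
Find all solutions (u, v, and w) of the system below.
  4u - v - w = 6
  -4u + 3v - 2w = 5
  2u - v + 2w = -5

u = 1, v = 1, w = -3

Row-reduce the augmented matrix:
R1 ← R1 / (4).
R2 ← R2 + 4·R1.
R3 ← R3 − 2·R1.
R2 ← R2 / (2).
R1 ← R1 + 1/4·R2.
R3 ← R3 + 1/2·R2.
R3 ← R3 / (7/4).
R1 ← R1 + 5/8·R3.
R2 ← R2 + 3/2·R3.
Reading off the reduced rows gives u = 1, v = 1, w = -3.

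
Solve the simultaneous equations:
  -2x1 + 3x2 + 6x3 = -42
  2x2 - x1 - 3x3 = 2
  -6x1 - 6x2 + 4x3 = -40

x1 = 6, x2 = -2, x3 = -4

Row-reduce the augmented matrix:
R1 ← R1 / (-2).
R2 ← R2 + 1·R1.
R3 ← R3 + 6·R1.
R2 ← R2 / (1/2).
R1 ← R1 + 3/2·R2.
R3 ← R3 + 15·R2.
R3 ← R3 / (-194).
R1 ← R1 + 21·R3.
R2 ← R2 + 12·R3.
Reading off the reduced rows gives x1 = 6, x2 = -2, x3 = -4.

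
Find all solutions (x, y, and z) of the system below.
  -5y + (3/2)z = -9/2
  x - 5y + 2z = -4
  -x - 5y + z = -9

Row-reduce:
Swap R1 and R2.
R3 ← R3 + 1·R1.
R2 ← R2 / (-5).
R1 ← R1 + 5·R2.
R3 ← R3 + 10·R2.
Row 3 reduces to 0 = -4, a contradiction. The system is inconsistent.

no solution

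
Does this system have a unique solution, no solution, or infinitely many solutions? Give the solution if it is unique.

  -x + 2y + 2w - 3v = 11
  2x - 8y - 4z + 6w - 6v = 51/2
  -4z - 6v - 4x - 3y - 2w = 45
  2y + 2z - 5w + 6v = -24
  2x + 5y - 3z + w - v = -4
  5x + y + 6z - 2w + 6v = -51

no solution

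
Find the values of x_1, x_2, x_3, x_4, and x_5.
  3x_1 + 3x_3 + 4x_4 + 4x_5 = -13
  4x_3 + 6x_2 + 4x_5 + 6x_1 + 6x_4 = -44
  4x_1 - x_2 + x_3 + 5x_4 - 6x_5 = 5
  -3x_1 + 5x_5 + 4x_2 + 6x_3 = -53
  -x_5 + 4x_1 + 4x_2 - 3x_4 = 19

x_1 = 6, x_2 = -6, x_3 = -1, x_4 = -6, x_5 = -1

Row-reduce the augmented matrix:
R1 ← R1 / (3).
R2 ← R2 − 6·R1.
R3 ← R3 − 4·R1.
R4 ← R4 + 3·R1.
R5 ← R5 − 4·R1.
R2 ← R2 / (6).
R3 ← R3 + 1·R2.
R4 ← R4 − 4·R2.
R5 ← R5 − 4·R2.
R3 ← R3 / (-10/3).
R1 ← R1 − 1·R3.
R2 ← R2 + 1/3·R3.
R4 ← R4 − 31/3·R3.
R5 ← R5 + 8/3·R3.
R4 ← R4 / (49/15).
R1 ← R1 − 17/15·R4.
R2 ← R2 + 4/15·R4.
R3 ← R3 − 1/5·R4.
R5 ← R5 + 97/15·R4.
R5 ← R5 / (-2186/49).
R1 ← R1 − 323/49·R5.
R2 ← R2 + 76/49·R5.
R3 ← R3 − 253/49·R5.
R4 ← R4 + 383/49·R5.
Reading off the reduced rows gives x_1 = 6, x_2 = -6, x_3 = -1, x_4 = -6, x_5 = -1.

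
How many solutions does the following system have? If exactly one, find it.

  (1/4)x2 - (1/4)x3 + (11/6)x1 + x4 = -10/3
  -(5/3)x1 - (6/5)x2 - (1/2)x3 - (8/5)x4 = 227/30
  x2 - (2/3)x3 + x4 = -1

infinitely many solutions

Row-reduce:
R1 ← R1 / (11/6).
R2 ← R2 + 5/3·R1.
R2 ← R2 / (-107/110).
R1 ← R1 − 3/22·R2.
R3 ← R3 − 1·R2.
R3 ← R3 / (-454/321).
R1 ← R1 + 51/214·R3.
R2 ← R2 − 80/107·R3.
Rank is 3 with 4 unknowns, leaving x4 free.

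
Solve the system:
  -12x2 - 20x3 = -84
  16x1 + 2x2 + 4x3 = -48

infinitely many solutions

Row-reduce:
Swap R1 and R2.
R1 ← R1 / (16).
R2 ← R2 / (-12).
R1 ← R1 − 1/8·R2.
Rank is 2 with 3 unknowns, leaving x3 free.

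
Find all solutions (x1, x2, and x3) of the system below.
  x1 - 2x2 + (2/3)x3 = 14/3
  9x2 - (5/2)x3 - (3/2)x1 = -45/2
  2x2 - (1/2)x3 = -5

no solution

Row-reduce:
R2 ← R2 + 3/2·R1.
R2 ← R2 / (6).
R1 ← R1 + 2·R2.
R3 ← R3 − 2·R2.
Row 3 reduces to 0 = 1/6, a contradiction. The system is inconsistent.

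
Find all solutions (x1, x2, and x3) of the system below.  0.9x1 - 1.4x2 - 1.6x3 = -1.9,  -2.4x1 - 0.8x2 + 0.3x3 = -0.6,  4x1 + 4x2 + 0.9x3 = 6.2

Row-reduce the augmented matrix:
R1 ← R1 / (9/10).
R2 ← R2 + 12/5·R1.
R3 ← R3 − 4·R1.
R2 ← R2 / (-68/15).
R1 ← R1 + 14/9·R2.
R3 ← R3 − 92/9·R2.
R3 ← R3 / (-14/15).
R1 ← R1 + 5/12·R3.
R2 ← R2 − 7/8·R3.
Reading off the reduced rows gives x1 = -1, x2 = 3, x3 = -2.

x1 = -1, x2 = 3, x3 = -2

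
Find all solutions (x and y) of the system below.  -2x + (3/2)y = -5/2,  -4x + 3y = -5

infinitely many solutions

Row-reduce:
R1 ← R1 / (-2).
R2 ← R2 + 4·R1.
Rank is 1 with 2 unknowns, leaving y free.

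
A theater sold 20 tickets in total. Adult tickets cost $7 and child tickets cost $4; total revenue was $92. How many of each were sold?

Let a = adult tickets, c = child tickets.
  a + c = 20
  7a + 4c = 92
Row-reduce the augmented matrix:
R2 ← R2 − 7·R1.
R2 ← R2 / (-3).
R1 ← R1 − 1·R2.
Reading off the reduced rows gives a = 4, c = 16.

adult tickets: 4, child tickets: 16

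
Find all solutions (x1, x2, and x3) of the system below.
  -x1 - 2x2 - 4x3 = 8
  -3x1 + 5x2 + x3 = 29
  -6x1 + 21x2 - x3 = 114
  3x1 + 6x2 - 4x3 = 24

no solution

Row-reduce:
R1 ← R1 / (-1).
R2 ← R2 + 3·R1.
R3 ← R3 + 6·R1.
R4 ← R4 − 3·R1.
R2 ← R2 / (11).
R1 ← R1 − 2·R2.
R3 ← R3 − 33·R2.
R3 ← R3 / (-16).
R1 ← R1 − 18/11·R3.
R2 ← R2 − 13/11·R3.
R4 ← R4 + 16·R3.
Row 4 reduces to 0 = -3, a contradiction. The system is inconsistent.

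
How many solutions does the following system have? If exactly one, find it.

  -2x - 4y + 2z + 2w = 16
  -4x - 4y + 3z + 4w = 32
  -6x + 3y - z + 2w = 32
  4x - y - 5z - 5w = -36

x = -4, y = 0, z = 0, w = 4

Row-reduce the augmented matrix:
R1 ← R1 / (-2).
R2 ← R2 + 4·R1.
R3 ← R3 + 6·R1.
R4 ← R4 − 4·R1.
R2 ← R2 / (4).
R1 ← R1 − 2·R2.
R3 ← R3 − 15·R2.
R4 ← R4 + 9·R2.
R3 ← R3 / (-13/4).
R1 ← R1 + 1/2·R3.
R2 ← R2 + 1/4·R3.
R4 ← R4 + 13/4·R3.
R4 ← R4 / (3).
R1 ← R1 + 5/13·R4.
R2 ← R2 − 4/13·R4.
R3 ← R3 − 16/13·R4.
Reading off the reduced rows gives x = -4, y = 0, z = 0, w = 4.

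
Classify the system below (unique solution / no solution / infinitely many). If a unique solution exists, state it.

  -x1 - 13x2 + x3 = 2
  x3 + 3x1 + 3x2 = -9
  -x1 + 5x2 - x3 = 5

no solution

Row-reduce:
R1 ← R1 / (-1).
R2 ← R2 − 3·R1.
R3 ← R3 + 1·R1.
R2 ← R2 / (-36).
R1 ← R1 − 13·R2.
R3 ← R3 − 18·R2.
Row 3 reduces to 0 = 3/2, a contradiction. The system is inconsistent.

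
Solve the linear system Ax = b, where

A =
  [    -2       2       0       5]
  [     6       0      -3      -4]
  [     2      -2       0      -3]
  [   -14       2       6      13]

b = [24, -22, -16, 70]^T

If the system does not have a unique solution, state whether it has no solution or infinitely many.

no solution

Row-reduce:
R1 ← R1 / (-2).
R2 ← R2 − 6·R1.
R3 ← R3 − 2·R1.
R4 ← R4 + 14·R1.
R2 ← R2 / (6).
R1 ← R1 + 1·R2.
R4 ← R4 + 12·R2.
R3 ← R3 / (2).
R1 ← R1 + 2/3·R3.
R2 ← R2 − 11/6·R3.
Row 4 reduces to 0 = 2, a contradiction. The system is inconsistent.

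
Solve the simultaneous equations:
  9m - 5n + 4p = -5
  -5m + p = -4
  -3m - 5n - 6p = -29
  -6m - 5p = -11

Row-reduce:
R1 ← R1 / (9).
R2 ← R2 + 5·R1.
R3 ← R3 + 3·R1.
R4 ← R4 + 6·R1.
R2 ← R2 / (-25/9).
R1 ← R1 + 5/9·R2.
R3 ← R3 + 20/3·R2.
R4 ← R4 + 10/3·R2.
R3 ← R3 / (-62/5).
R1 ← R1 + 1/5·R3.
R2 ← R2 + 29/25·R3.
R4 ← R4 + 31/5·R3.
Row 4 reduces to 0 = 1, a contradiction. The system is inconsistent.

no solution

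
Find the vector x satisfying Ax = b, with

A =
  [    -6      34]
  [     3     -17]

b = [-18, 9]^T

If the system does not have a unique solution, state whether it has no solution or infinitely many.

Row-reduce:
R1 ← R1 / (-6).
R2 ← R2 − 3·R1.
Rank is 1 with 2 unknowns, leaving x_2 free.

infinitely many solutions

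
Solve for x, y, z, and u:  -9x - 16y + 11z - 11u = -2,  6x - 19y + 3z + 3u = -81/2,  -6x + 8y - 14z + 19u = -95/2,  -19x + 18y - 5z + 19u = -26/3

Row-reduce the augmented matrix:
R1 ← R1 / (-9).
R2 ← R2 − 6·R1.
R3 ← R3 + 6·R1.
R4 ← R4 + 19·R1.
R2 ← R2 / (-89/3).
R1 ← R1 − 16/9·R2.
R3 ← R3 − 56/3·R2.
R4 ← R4 − 466/9·R2.
R3 ← R3 / (-1320/89).
R1 ← R1 + 161/267·R3.
R2 ← R2 + 31/89·R3.
R4 ← R4 + 2720/267·R3.
R4 ← R4 / (166/9).
R1 ← R1 − 1/360·R4.
R2 ← R2 + 49/120·R4.
R3 ← R3 + 191/120·R4.
Reading off the reduced rows gives x = 2/3, y = 5/2, z = 5/2, u = -3/2.

x = 2/3, y = 5/2, z = 5/2, u = -3/2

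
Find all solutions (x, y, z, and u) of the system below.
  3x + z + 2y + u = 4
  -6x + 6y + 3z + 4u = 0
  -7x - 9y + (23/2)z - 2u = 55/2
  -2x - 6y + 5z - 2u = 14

Row-reduce:
R1 ← R1 / (3).
R2 ← R2 + 6·R1.
R3 ← R3 + 7·R1.
R4 ← R4 + 2·R1.
R2 ← R2 / (10).
R1 ← R1 − 2/3·R2.
R3 ← R3 + 13/3·R2.
R4 ← R4 + 14/3·R2.
R3 ← R3 / (16).
R2 ← R2 − 1/2·R3.
R4 ← R4 − 8·R3.
Row 4 reduces to 0 = 1/4, a contradiction. The system is inconsistent.

no solution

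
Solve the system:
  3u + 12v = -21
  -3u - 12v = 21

infinitely many solutions

Row-reduce:
R1 ← R1 / (3).
R2 ← R2 + 3·R1.
Rank is 1 with 2 unknowns, leaving v free.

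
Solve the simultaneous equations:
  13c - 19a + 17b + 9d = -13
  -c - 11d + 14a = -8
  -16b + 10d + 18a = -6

infinitely many solutions

Row-reduce:
R1 ← R1 / (-19).
R2 ← R2 − 14·R1.
R3 ← R3 − 18·R1.
R2 ← R2 / (238/19).
R1 ← R1 + 17/19·R2.
R3 ← R3 − 2/19·R2.
R3 ← R3 / (1457/119).
R1 ← R1 + 1/14·R3.
R2 ← R2 − 163/238·R3.
Rank is 3 with 4 unknowns, leaving d free.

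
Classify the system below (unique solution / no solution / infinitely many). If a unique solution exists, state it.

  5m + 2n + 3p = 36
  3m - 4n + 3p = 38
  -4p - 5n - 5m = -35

m = 5, n = -2, p = 5

Row-reduce the augmented matrix:
R1 ← R1 / (5).
R2 ← R2 − 3·R1.
R3 ← R3 + 5·R1.
R2 ← R2 / (-26/5).
R1 ← R1 − 2/5·R2.
R3 ← R3 + 3·R2.
R3 ← R3 / (-22/13).
R1 ← R1 − 9/13·R3.
R2 ← R2 + 3/13·R3.
Reading off the reduced rows gives m = 5, n = -2, p = 5.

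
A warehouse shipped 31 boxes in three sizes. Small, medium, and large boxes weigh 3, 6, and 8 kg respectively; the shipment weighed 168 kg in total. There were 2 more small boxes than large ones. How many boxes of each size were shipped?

small boxes: 14, medium boxes: 5, large boxes: 12

Let s = small boxes, m = medium boxes, l = large boxes.
  s + m + l = 31
  3s + 6m + 8l = 168
  -l + s = 2
Row-reduce the augmented matrix:
R2 ← R2 − 3·R1.
R3 ← R3 − 1·R1.
R2 ← R2 / (3).
R1 ← R1 − 1·R2.
R3 ← R3 + 1·R2.
R3 ← R3 / (-1/3).
R1 ← R1 + 2/3·R3.
R2 ← R2 − 5/3·R3.
Reading off the reduced rows gives s = 14, m = 5, l = 12.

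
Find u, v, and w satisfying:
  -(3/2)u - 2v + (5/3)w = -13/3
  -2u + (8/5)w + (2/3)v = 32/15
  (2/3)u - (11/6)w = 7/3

Row-reduce the augmented matrix:
R1 ← R1 / (-3/2).
R2 ← R2 + 2·R1.
R3 ← R3 − 2/3·R1.
R2 ← R2 / (10/3).
R1 ← R1 − 4/3·R2.
R3 ← R3 + 8/9·R2.
R3 ← R3 / (-1699/1350).
R1 ← R1 + 194/225·R3.
R2 ← R2 + 14/75·R3.
Reading off the reduced rows gives u = -2, v = 2, w = -2.

u = -2, v = 2, w = -2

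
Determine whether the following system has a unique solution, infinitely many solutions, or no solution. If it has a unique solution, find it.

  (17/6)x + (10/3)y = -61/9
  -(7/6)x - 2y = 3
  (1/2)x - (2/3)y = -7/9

x = -2, y = -1/3

Row-reduce the augmented matrix:
R1 ← R1 / (17/6).
R2 ← R2 + 7/6·R1.
R3 ← R3 − 1/2·R1.
R2 ← R2 / (-32/51).
R1 ← R1 − 20/17·R2.
R3 ← R3 + 64/51·R2.
R3 reduces to 0 = 0, so the extra equation is consistent.
Reading off the reduced rows gives x = -2, y = -1/3.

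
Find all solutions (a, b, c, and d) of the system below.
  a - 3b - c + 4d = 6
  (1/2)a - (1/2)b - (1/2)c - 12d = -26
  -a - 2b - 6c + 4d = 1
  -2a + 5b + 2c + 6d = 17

infinitely many solutions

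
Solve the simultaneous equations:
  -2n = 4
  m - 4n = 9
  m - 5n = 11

Row-reduce the augmented matrix:
Swap R1 and R2.
R3 ← R3 − 1·R1.
R2 ← R2 / (-2).
R1 ← R1 + 4·R2.
R3 ← R3 + 1·R2.
R3 reduces to 0 = 0, so the extra equation is consistent.
Reading off the reduced rows gives m = 1, n = -2.

m = 1, n = -2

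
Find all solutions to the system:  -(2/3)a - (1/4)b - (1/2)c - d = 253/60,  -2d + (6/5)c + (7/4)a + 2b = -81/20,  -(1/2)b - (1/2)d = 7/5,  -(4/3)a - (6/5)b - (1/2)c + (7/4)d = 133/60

a = -3, b = -1, c = -1/3, d = -9/5

Row-reduce the augmented matrix:
R1 ← R1 / (-2/3).
R2 ← R2 − 7/4·R1.
R4 ← R4 + 4/3·R1.
R2 ← R2 / (43/32).
R1 ← R1 − 3/8·R2.
R3 ← R3 + 1/2·R2.
R4 ← R4 + 7/10·R2.
R3 ← R3 / (-9/215).
R1 ← R1 − 168/215·R3.
R2 ← R2 + 18/215·R3.
R4 ← R4 − 949/2150·R3.
R4 ← R4 / (-1987/90).
R1 ← R1 + 116/3·R4.
R2 ← R2 − 1·R4.
R3 ← R3 − 955/18·R4.
Reading off the reduced rows gives a = -3, b = -1, c = -1/3, d = -9/5.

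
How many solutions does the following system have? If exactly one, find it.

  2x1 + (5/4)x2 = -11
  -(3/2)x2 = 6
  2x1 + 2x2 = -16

Row-reduce:
R1 ← R1 / (2).
R3 ← R3 − 2·R1.
R2 ← R2 / (-3/2).
R1 ← R1 − 5/8·R2.
R3 ← R3 − 3/4·R2.
Row 3 reduces to 0 = -2, a contradiction. The system is inconsistent.

no solution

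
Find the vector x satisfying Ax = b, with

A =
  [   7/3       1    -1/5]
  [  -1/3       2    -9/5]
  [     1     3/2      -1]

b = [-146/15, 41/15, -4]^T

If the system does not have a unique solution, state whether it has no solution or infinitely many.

no solution

Row-reduce:
R1 ← R1 / (7/3).
R2 ← R2 + 1/3·R1.
R3 ← R3 − 1·R1.
R2 ← R2 / (15/7).
R1 ← R1 − 3/7·R2.
R3 ← R3 − 15/14·R2.
Row 3 reduces to 0 = -1/2, a contradiction. The system is inconsistent.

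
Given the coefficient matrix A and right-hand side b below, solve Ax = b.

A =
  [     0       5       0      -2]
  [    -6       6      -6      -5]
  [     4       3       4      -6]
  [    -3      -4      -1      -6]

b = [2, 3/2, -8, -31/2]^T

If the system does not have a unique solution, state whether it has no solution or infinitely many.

Row-reduce the augmented matrix:
Swap R1 and R2.
R1 ← R1 / (-6).
R3 ← R3 − 4·R1.
R4 ← R4 + 3·R1.
R2 ← R2 / (5).
R1 ← R1 + 1·R2.
R3 ← R3 − 7·R2.
R4 ← R4 + 7·R2.
Swap R3 and R4.
R3 ← R3 / (2).
R1 ← R1 − 1·R3.
R4 ← R4 / (-98/15).
R1 ← R1 − 43/12·R4.
R2 ← R2 + 2/5·R4.
R3 ← R3 + 63/20·R4.
Reading off the reduced rows gives x_1 = 3/2, x_2 = 1, x_3 = -2, x_4 = 3/2.

x_1 = 3/2, x_2 = 1, x_3 = -2, x_4 = 3/2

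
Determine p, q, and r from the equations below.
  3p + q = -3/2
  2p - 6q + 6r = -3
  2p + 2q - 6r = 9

Row-reduce the augmented matrix:
R1 ← R1 / (3).
R2 ← R2 − 2·R1.
R3 ← R3 − 2·R1.
R2 ← R2 / (-20/3).
R1 ← R1 − 1/3·R2.
R3 ← R3 − 4/3·R2.
R3 ← R3 / (-24/5).
R1 ← R1 − 3/10·R3.
R2 ← R2 + 9/10·R3.
Reading off the reduced rows gives p = 0, q = -3/2, r = -2.

p = 0, q = -3/2, r = -2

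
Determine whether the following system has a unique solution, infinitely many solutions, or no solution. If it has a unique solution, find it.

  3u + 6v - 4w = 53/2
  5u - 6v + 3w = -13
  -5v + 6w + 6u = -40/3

u = 3/2, v = 8/3, w = -3/2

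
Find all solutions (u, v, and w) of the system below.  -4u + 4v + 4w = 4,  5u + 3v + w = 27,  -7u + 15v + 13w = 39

Row-reduce:
R1 ← R1 / (-4).
R2 ← R2 − 5·R1.
R3 ← R3 + 7·R1.
R2 ← R2 / (8).
R1 ← R1 + 1·R2.
R3 ← R3 − 8·R2.
Rank is 2 with 3 unknowns, leaving w free.

infinitely many solutions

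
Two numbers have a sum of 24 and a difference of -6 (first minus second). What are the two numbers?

first number: 9, second number: 15

Let x = first number, y = second number.
  x + y = 24
  x - y = -6
From equation 1: x = 24 − y.
Substitute into equation 2 and solve: y = 15.
Then x = 9.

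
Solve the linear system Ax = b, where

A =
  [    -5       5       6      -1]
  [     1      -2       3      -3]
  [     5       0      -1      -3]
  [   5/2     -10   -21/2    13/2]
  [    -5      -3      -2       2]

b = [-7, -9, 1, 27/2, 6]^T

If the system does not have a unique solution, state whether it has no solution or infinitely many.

no solution

Row-reduce:
R1 ← R1 / (-5).
R2 ← R2 − 1·R1.
R3 ← R3 − 5·R1.
R4 ← R4 − 5/2·R1.
R5 ← R5 + 5·R1.
R2 ← R2 / (-1).
R1 ← R1 + 1·R2.
R3 ← R3 − 5·R2.
R4 ← R4 + 15/2·R2.
R5 ← R5 + 8·R2.
R3 ← R3 / (26).
R1 ← R1 + 27/5·R3.
R2 ← R2 + 21/5·R3.
R4 ← R4 + 39·R3.
R5 ← R5 + 208/5·R3.
Swap R4 and R5.
R4 ← R4 / (-17/5).
R1 ← R1 + 49/65·R4.
R2 ← R2 + 2/65·R4.
R3 ← R3 + 10/13·R4.
Row 5 reduces to 0 = 1, a contradiction. The system is inconsistent.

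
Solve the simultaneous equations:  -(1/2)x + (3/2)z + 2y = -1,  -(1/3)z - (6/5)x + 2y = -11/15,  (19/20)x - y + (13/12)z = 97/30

no solution

Row-reduce:
R1 ← R1 / (-1/2).
R2 ← R2 + 6/5·R1.
R3 ← R3 − 19/20·R1.
R2 ← R2 / (-14/5).
R1 ← R1 + 4·R2.
R3 ← R3 − 14/5·R2.
Row 3 reduces to 0 = 3, a contradiction. The system is inconsistent.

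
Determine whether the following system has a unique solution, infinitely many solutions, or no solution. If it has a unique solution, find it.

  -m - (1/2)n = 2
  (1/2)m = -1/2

Row-reduce the augmented matrix:
R1 ← R1 / (-1).
R2 ← R2 − 1/2·R1.
R2 ← R2 / (-1/4).
R1 ← R1 − 1/2·R2.
Reading off the reduced rows gives m = -1, n = -2.

m = -1, n = -2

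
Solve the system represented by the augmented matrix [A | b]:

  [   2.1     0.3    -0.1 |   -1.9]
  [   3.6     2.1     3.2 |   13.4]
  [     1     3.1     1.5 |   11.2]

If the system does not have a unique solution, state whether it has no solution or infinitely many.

Row-reduce the augmented matrix:
R1 ← R1 / (21/10).
R2 ← R2 − 18/5·R1.
R3 ← R3 − 1·R1.
R2 ← R2 / (111/70).
R1 ← R1 − 1/7·R2.
R3 ← R3 − 207/70·R2.
R3 ← R3 / (-5261/1110).
R1 ← R1 + 13/37·R3.
R2 ← R2 − 236/111·R3.
Reading off the reduced rows gives x_1 = -1, x_2 = 2, x_3 = 4.

x_1 = -1, x_2 = 2, x_3 = 4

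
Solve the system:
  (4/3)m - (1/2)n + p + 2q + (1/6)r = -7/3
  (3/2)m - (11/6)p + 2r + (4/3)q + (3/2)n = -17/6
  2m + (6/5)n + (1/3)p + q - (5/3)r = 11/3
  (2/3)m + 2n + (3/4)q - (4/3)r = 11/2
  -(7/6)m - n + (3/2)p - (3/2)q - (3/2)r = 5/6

m = -2, n = 0, p = -3, q = 2, r = -4

Row-reduce the augmented matrix:
R1 ← R1 / (4/3).
R2 ← R2 − 3/2·R1.
R3 ← R3 − 2·R1.
R4 ← R4 − 2/3·R1.
R5 ← R5 + 7/6·R1.
R2 ← R2 / (33/16).
R1 ← R1 + 3/8·R2.
R3 ← R3 − 39/20·R2.
R4 ← R4 − 9/4·R2.
R5 ← R5 + 23/16·R2.
R3 ← R3 / (269/165).
R1 ← R1 − 7/33·R3.
R2 ← R2 + 142/99·R3.
R4 ← R4 − 30/11·R3.
R5 ← R5 − 31/99·R3.
R4 ← R4 / (2847/1076).
R1 ← R1 − 1195/807·R4.
R2 ← R2 + 3490/2421·R4.
R3 ← R3 + 187/269·R4.
R5 ← R5 + 829/4842·R4.
R5 ← R5 / (59936/76869).
R1 ← R1 + 14668/25623·R5.
R2 ← R2 + 65765/76869·R5.
R3 ← R3 + 13007/8541·R5.
R4 ← R4 − 8648/8541·R5.
Reading off the reduced rows gives m = -2, n = 0, p = -3, q = 2, r = -4.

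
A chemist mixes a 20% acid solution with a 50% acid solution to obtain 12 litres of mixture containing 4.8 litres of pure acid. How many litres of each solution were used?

litres of solution A: 4, litres of solution B: 8

Let a = litres of solution A, b = litres of solution B.
  a + b = 12
  (1/5)a + (1/2)b = 24/5
Row-reduce the augmented matrix:
R2 ← R2 − 1/5·R1.
R2 ← R2 / (3/10).
R1 ← R1 − 1·R2.
Reading off the reduced rows gives a = 4, b = 8.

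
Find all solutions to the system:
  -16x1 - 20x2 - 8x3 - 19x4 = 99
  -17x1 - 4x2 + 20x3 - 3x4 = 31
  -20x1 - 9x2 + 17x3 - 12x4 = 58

infinitely many solutions

Row-reduce:
R1 ← R1 / (-16).
R2 ← R2 + 17·R1.
R3 ← R3 + 20·R1.
R2 ← R2 / (69/4).
R1 ← R1 − 5/4·R2.
R3 ← R3 − 16·R2.
R3 ← R3 / (13/23).
R1 ← R1 + 36/23·R3.
R2 ← R2 − 38/23·R3.
Rank is 3 with 4 unknowns, leaving x4 free.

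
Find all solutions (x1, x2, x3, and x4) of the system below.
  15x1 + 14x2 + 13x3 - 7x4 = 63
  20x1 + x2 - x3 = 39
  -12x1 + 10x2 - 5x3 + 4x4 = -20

infinitely many solutions

Row-reduce:
R1 ← R1 / (15).
R2 ← R2 − 20·R1.
R3 ← R3 + 12·R1.
R2 ← R2 / (-53/3).
R1 ← R1 − 14/15·R2.
R3 ← R3 − 106/5·R2.
R3 ← R3 / (-83/5).
R1 ← R1 + 27/265·R3.
R2 ← R2 − 55/53·R3.
Rank is 3 with 4 unknowns, leaving x4 free.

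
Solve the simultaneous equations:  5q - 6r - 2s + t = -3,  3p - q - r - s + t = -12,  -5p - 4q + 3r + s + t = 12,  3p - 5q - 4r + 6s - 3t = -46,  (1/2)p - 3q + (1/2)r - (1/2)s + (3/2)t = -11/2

no solution

Row-reduce:
Swap R1 and R2.
R1 ← R1 / (3).
R3 ← R3 + 5·R1.
R4 ← R4 − 3·R1.
R5 ← R5 − 1/2·R1.
R2 ← R2 / (5).
R1 ← R1 + 1/3·R2.
R3 ← R3 + 17/3·R2.
R4 ← R4 + 4·R2.
R5 ← R5 + 17/6·R2.
R3 ← R3 / (-82/15).
R1 ← R1 + 11/15·R3.
R2 ← R2 + 6/5·R3.
R4 ← R4 + 39/5·R3.
R5 ← R5 + 41/15·R3.
R4 ← R4 / (393/41).
R1 ← R1 + 3/41·R4.
R2 ← R2 − 10/41·R4.
R3 ← R3 − 22/41·R4.
Row 5 reduces to 0 = 1/2, a contradiction. The system is inconsistent.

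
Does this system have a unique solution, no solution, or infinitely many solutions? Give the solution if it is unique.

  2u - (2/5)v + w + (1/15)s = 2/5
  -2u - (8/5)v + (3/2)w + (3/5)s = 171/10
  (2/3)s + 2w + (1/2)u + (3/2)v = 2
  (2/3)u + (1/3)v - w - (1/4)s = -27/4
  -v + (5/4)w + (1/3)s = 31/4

no solution

Row-reduce:
R1 ← R1 / (2).
R2 ← R2 + 2·R1.
R3 ← R3 − 1/2·R1.
R4 ← R4 − 2/3·R1.
R2 ← R2 / (-2).
R1 ← R1 + 1/5·R2.
R3 ← R3 − 8/5·R2.
R4 ← R4 − 7/15·R2.
R5 ← R5 + 1·R2.
R3 ← R3 / (15/4).
R1 ← R1 − 1/4·R3.
R2 ← R2 + 5/4·R3.
R4 ← R4 + 3/4·R3.
R4 ← R4 / (3/25).
R1 ← R1 + 101/900·R4.
R2 ← R2 − 11/180·R4.
R3 ← R3 − 71/225·R4.
Row 5 reduces to 0 = -1, a contradiction. The system is inconsistent.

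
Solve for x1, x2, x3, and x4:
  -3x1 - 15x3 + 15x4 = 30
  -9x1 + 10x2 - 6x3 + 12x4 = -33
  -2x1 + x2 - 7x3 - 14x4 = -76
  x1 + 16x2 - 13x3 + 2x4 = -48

Row-reduce the augmented matrix:
R1 ← R1 / (-3).
R2 ← R2 + 9·R1.
R3 ← R3 + 2·R1.
R4 ← R4 − 1·R1.
R2 ← R2 / (10).
R3 ← R3 − 1·R2.
R4 ← R4 − 16·R2.
R3 ← R3 / (-9/10).
R1 ← R1 − 5·R3.
R2 ← R2 − 39/10·R3.
R4 ← R4 + 402/5·R3.
R4 ← R4 / (1909).
R1 ← R1 + 120·R4.
R2 ← R2 + 93·R4.
R3 ← R3 − 23·R4.
Reading off the reduced rows gives x1 = 5, x2 = -3, x3 = 1, x4 = 4.

x1 = 5, x2 = -3, x3 = 1, x4 = 4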